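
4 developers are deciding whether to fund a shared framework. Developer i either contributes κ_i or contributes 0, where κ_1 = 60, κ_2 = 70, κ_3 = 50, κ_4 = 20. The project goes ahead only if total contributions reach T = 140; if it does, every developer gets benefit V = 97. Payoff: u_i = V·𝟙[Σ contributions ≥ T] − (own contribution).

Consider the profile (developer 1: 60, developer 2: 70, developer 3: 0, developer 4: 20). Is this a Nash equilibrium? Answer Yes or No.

Yes

Total = 150 ≥ 140: provided.
Developer 1 (pledges 60, payoff 37): dropping to 0 → total 90, payoff 0. No gain.
Developer 2 (pledges 70, payoff 27): dropping to 0 → total 80, payoff 0. No gain.
Developer 3 (pledges 0, payoff 97): pledging 50 → total 200, payoff 47. No gain.
Developer 4 (pledges 20, payoff 77): dropping to 0 → total 130, payoff 0. No gain.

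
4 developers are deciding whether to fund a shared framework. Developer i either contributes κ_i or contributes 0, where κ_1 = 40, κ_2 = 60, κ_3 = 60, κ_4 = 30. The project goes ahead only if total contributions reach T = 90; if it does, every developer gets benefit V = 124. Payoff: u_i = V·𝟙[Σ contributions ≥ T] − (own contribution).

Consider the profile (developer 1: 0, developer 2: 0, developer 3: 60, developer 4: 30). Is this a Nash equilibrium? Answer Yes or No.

Total = 90 ≥ 90: provided.
Developer 1 (pledges 0, payoff 124): pledging 40 → total 130, payoff 84. No gain.
Developer 2 (pledges 0, payoff 124): pledging 60 → total 150, payoff 64. No gain.
Developer 3 (pledges 60, payoff 64): dropping to 0 → total 30, payoff 0. No gain.
Developer 4 (pledges 30, payoff 94): dropping to 0 → total 60, payoff 0. No gain.

Yes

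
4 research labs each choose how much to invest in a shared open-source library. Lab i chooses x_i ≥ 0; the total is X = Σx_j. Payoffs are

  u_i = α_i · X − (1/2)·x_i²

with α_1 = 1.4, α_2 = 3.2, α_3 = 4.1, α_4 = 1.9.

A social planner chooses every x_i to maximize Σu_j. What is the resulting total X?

42.4

Planner FOC: ∂(Σu_j)/∂x_i = (Σα_j) − x_i = 0, so x_i^SO = Σα_j = 10.6 for every i; X^SO = 42.4.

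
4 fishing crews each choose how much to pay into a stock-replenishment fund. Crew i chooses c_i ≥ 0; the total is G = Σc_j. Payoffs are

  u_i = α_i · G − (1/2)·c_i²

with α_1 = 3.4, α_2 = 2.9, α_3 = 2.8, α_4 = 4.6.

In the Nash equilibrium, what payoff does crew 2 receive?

Crew i's FOC: ∂u_i/∂c_i = α_i − c_i = 0, so c_i* = α_i.
NE contributions = (3.4, 2.9, 2.8, 4.6); G = 13.7.
u_2 = α_2·G − ½·(c_2)² = 2.9·13.7 − ½·2.9² = 35.525.

35.525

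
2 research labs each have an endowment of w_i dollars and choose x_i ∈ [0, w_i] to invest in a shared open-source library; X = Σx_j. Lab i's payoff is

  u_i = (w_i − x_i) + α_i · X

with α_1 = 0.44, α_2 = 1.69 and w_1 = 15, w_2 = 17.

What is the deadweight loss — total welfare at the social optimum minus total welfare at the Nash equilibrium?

16.95

∂u_i/∂x_i = α_i − 1, so lab i contributes w_i if α_i > 1, else 0.
α_i > 1 for i ∈ {2}; NE contributions (0, 17), X = 17.
W^NE = Σw_i − X^NE + (Σα_i)·X^NE = 32 + 1.13·17 = 51.21.
Planner: ∂(Σu_j)/∂x_i = Σα_j − 1 = 1.13 > 0, so everyone contributes w_i; X^SO = 32, W^SO = 32 + 1.13·32 = 68.16.
Deadweight loss = 16.95.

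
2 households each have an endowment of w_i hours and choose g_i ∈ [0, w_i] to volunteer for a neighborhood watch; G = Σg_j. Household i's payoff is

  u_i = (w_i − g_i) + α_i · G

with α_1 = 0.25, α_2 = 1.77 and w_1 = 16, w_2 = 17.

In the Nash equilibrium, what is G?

∂u_i/∂g_i = α_i − 1, so household i contributes w_i if α_i > 1, else 0.
α_i > 1 for i ∈ {2}; NE contributions (0, 17), G = 17.

17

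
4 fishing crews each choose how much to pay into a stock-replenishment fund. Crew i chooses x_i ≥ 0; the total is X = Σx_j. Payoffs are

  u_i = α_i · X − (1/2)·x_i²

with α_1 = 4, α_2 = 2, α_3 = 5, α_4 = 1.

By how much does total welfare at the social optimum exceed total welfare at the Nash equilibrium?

167

Crew i's FOC: ∂u_i/∂x_i = α_i − x_i = 0, so x_i* = α_i.
NE contributions = (4, 2, 5, 1); X = 12.
W^NE = (Σα)·X − ½Σα_i² = 12² − ½·46 = 121.
Planner sets x_i = Σα_j = 12 for every i, so X^SO = 4·12 = 48.
W^SO = (Σα)·X^SO − ½·4·(Σα)² = (4/2)·12² = 288.
Deadweight loss = W^SO − W^NE = 167.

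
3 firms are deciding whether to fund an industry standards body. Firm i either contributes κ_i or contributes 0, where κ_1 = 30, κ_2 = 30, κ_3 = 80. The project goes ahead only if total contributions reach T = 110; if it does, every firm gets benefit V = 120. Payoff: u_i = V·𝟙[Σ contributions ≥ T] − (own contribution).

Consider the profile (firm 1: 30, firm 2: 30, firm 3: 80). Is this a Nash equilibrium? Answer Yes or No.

No

Total = 140 ≥ 110: provided.
Firm 1 (pledges 30, payoff 90): dropping to 0 → total 110, payoff 120. Profitable deviation.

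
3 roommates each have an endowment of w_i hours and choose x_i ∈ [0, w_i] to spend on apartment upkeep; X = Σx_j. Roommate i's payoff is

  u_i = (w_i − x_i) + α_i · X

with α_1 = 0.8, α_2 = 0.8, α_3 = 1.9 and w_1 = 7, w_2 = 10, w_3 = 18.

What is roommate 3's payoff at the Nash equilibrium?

34.2

∂u_i/∂x_i = α_i − 1, so roommate i contributes w_i if α_i > 1, else 0.
α_i > 1 for i ∈ {3}; NE contributions (0, 0, 18), X = 18.
u_3 = (18 − 18) + 1.9·18 = 34.2.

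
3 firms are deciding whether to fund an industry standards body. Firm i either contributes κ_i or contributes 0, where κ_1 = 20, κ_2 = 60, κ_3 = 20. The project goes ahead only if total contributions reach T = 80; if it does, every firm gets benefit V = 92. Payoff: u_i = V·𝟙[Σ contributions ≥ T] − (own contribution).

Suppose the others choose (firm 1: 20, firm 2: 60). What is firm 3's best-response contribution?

0

Others' total = 80 ≥ 80; contributing adds cost 20 for no extra benefit.
Best response: 0.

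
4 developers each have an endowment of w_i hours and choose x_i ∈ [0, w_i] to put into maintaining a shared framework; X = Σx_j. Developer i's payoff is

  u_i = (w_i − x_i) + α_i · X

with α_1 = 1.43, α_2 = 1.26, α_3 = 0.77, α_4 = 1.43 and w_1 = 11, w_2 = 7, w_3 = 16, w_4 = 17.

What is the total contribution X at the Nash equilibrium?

∂u_i/∂x_i = α_i − 1, so developer i contributes w_i if α_i > 1, else 0.
α_i > 1 for i ∈ {1, 2, 4}; NE contributions (11, 7, 0, 17), X = 35.

35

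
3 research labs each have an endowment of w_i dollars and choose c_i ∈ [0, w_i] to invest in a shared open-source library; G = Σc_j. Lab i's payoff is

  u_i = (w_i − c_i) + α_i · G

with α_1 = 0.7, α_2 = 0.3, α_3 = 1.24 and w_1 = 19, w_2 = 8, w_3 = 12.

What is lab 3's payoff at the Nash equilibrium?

∂u_i/∂c_i = α_i − 1, so lab i contributes w_i if α_i > 1, else 0.
α_i > 1 for i ∈ {3}; NE contributions (0, 0, 12), G = 12.
u_3 = (12 − 12) + 1.24·12 = 14.88.

14.88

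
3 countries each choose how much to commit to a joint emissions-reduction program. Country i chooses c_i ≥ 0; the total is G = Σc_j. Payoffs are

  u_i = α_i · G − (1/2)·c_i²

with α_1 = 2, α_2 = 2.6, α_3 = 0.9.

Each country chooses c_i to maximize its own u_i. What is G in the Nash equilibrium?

Country i's FOC: ∂u_i/∂c_i = α_i − c_i = 0, so c_i* = α_i.
NE contributions = (2, 2.6, 0.9); G = 5.5.

5.5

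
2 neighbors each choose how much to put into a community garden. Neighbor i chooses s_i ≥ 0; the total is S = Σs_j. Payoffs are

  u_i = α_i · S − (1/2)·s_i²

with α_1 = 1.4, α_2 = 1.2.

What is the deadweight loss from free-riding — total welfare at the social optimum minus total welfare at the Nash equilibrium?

Neighbor i's FOC: ∂u_i/∂s_i = α_i − s_i = 0, so s_i* = α_i.
NE contributions = (1.4, 1.2); S = 2.6.
W^NE = (Σα)·S − ½Σα_i² = 2.6² − ½·3.4 = 5.06.
Planner sets s_i = Σα_j = 2.6 for every i, so S^SO = 2·2.6 = 5.2.
W^SO = (Σα)·S^SO − ½·2·(Σα)² = (2/2)·2.6² = 6.76.
Deadweight loss = W^SO − W^NE = 1.7.

1.7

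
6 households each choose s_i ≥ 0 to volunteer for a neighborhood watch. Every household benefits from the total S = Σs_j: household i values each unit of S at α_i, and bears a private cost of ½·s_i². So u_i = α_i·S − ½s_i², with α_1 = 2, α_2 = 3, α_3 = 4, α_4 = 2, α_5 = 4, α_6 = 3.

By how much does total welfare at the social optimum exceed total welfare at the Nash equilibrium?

Household i's FOC: ∂u_i/∂s_i = α_i − s_i = 0, so s_i* = α_i.
NE contributions = (2, 3, 4, 2, 4, 3); S = 18.
W^NE = (Σα)·S − ½Σα_i² = 18² − ½·58 = 295.
Planner sets s_i = Σα_j = 18 for every i, so S^SO = 6·18 = 108.
W^SO = (Σα)·S^SO − ½·6·(Σα)² = (6/2)·18² = 972.
Deadweight loss = W^SO − W^NE = 677.

677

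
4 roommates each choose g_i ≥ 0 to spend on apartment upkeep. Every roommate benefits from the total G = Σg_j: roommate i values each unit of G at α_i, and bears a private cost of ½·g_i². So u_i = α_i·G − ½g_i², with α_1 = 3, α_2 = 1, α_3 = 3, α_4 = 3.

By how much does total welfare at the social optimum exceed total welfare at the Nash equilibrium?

114

Roommate i's FOC: ∂u_i/∂g_i = α_i − g_i = 0, so g_i* = α_i.
NE contributions = (3, 1, 3, 3); G = 10.
W^NE = (Σα)·G − ½Σα_i² = 10² − ½·28 = 86.
Planner sets g_i = Σα_j = 10 for every i, so G^SO = 4·10 = 40.
W^SO = (Σα)·G^SO − ½·4·(Σα)² = (4/2)·10² = 200.
Deadweight loss = W^SO − W^NE = 114.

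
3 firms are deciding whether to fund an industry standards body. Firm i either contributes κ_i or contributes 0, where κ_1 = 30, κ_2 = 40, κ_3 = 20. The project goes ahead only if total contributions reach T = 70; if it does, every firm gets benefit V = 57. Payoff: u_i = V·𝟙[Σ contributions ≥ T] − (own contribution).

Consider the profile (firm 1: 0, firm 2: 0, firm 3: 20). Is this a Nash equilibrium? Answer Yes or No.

Total = 20 < 70: not provided.
Firm 1 (pledges 0, payoff 0): pledging 30 → total 50, payoff -30. No gain.
Firm 2 (pledges 0, payoff 0): pledging 40 → total 60, payoff -40. No gain.
Firm 3 (pledges 20, payoff -20): dropping to 0 → total 0, payoff 0. Profitable deviation.

No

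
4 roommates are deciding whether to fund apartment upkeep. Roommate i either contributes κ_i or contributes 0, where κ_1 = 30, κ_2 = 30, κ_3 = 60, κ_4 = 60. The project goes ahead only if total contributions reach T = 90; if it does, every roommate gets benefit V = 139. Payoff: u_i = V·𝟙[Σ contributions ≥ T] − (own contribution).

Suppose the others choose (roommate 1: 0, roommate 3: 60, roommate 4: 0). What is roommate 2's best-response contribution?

Others' total = 60. Contributing 30 brings total to 90 ≥ 90: gain V − κ_2 = 109.
Best response: 30.

30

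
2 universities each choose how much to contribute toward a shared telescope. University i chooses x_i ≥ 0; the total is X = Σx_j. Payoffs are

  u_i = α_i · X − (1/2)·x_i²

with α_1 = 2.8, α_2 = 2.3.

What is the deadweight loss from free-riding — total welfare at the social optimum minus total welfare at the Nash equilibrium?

University i's FOC: ∂u_i/∂x_i = α_i − x_i = 0, so x_i* = α_i.
NE contributions = (2.8, 2.3); X = 5.1.
W^NE = (Σα)·X − ½Σα_i² = 5.1² − ½·13.13 = 19.445.
Planner sets x_i = Σα_j = 5.1 for every i, so X^SO = 2·5.1 = 10.2.
W^SO = (Σα)·X^SO − ½·2·(Σα)² = (2/2)·5.1² = 26.01.
Deadweight loss = W^SO − W^NE = 6.565.

6.565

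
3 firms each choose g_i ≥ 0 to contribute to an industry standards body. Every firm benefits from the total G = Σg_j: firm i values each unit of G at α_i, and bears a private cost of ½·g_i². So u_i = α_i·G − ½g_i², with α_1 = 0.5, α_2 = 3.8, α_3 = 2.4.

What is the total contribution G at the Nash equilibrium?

6.7

Firm i's FOC: ∂u_i/∂g_i = α_i − g_i = 0, so g_i* = α_i.
NE contributions = (0.5, 3.8, 2.4); G = 6.7.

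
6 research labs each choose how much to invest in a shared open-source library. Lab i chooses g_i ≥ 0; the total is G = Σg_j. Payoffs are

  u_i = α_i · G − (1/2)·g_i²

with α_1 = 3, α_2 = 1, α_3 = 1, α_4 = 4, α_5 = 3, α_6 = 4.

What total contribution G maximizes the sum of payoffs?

Planner FOC: ∂(Σu_j)/∂g_i = (Σα_j) − g_i = 0, so g_i^SO = Σα_j = 16 for every i; G^SO = 96.

96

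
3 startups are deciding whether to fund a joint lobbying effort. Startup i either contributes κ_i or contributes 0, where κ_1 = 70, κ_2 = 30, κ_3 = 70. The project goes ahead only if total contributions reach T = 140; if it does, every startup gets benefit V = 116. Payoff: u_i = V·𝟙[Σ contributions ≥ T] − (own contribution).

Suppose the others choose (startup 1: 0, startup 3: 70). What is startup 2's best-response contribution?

0

Others' total = 70. Even contributing 30 gives 100 < 140: no benefit either way.
Best response: 0.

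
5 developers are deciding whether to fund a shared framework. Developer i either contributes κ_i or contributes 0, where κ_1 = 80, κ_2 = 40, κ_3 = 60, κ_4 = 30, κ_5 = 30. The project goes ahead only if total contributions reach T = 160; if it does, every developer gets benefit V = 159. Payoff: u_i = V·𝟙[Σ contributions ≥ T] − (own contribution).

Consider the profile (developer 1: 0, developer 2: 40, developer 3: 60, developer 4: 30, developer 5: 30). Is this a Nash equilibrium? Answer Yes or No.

Total = 160 ≥ 160: provided.
Developer 1 (pledges 0, payoff 159): pledging 80 → total 240, payoff 79. No gain.
Developer 2 (pledges 40, payoff 119): dropping to 0 → total 120, payoff 0. No gain.
Developer 3 (pledges 60, payoff 99): dropping to 0 → total 100, payoff 0. No gain.
Developer 4 (pledges 30, payoff 129): dropping to 0 → total 130, payoff 0. No gain.
Developer 5 (pledges 30, payoff 129): dropping to 0 → total 130, payoff 0. No gain.

Yes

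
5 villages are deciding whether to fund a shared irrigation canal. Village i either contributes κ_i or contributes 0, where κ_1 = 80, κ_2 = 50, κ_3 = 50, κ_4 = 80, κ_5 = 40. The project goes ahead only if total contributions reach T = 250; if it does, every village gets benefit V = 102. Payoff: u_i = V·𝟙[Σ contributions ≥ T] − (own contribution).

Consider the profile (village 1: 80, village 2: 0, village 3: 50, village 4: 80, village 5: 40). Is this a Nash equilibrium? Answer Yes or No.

Yes

Total = 250 ≥ 250: provided.
Village 1 (pledges 80, payoff 22): dropping to 0 → total 170, payoff 0. No gain.
Village 2 (pledges 0, payoff 102): pledging 50 → total 300, payoff 52. No gain.
Village 3 (pledges 50, payoff 52): dropping to 0 → total 200, payoff 0. No gain.
Village 4 (pledges 80, payoff 22): dropping to 0 → total 170, payoff 0. No gain.
Village 5 (pledges 40, payoff 62): dropping to 0 → total 210, payoff 0. No gain.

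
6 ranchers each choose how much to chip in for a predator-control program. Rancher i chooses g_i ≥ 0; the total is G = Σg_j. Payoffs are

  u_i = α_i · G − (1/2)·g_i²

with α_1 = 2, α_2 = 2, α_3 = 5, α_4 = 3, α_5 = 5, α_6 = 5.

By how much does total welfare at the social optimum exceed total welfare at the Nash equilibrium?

1014

Rancher i's FOC: ∂u_i/∂g_i = α_i − g_i = 0, so g_i* = α_i.
NE contributions = (2, 2, 5, 3, 5, 5); G = 22.
W^NE = (Σα)·G − ½Σα_i² = 22² − ½·92 = 438.
Planner sets g_i = Σα_j = 22 for every i, so G^SO = 6·22 = 132.
W^SO = (Σα)·G^SO − ½·6·(Σα)² = (6/2)·22² = 1452.
Deadweight loss = W^SO − W^NE = 1014.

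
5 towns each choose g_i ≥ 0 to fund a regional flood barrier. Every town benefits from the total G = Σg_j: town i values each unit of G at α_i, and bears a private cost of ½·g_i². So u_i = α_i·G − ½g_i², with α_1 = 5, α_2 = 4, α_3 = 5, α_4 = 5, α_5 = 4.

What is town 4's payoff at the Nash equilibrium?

Town i's FOC: ∂u_i/∂g_i = α_i − g_i = 0, so g_i* = α_i.
NE contributions = (5, 4, 5, 5, 4); G = 23.
u_4 = α_4·G − ½·(g_4)² = 5·23 − ½·5² = 102.5.

102.5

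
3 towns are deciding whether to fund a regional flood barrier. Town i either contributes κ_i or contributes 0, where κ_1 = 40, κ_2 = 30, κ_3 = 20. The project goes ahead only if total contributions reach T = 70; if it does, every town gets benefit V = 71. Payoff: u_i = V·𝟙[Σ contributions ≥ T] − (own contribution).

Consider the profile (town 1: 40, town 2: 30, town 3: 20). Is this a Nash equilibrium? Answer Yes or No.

Total = 90 ≥ 70: provided.
Town 1 (pledges 40, payoff 31): dropping to 0 → total 50, payoff 0. No gain.
Town 2 (pledges 30, payoff 41): dropping to 0 → total 60, payoff 0. No gain.
Town 3 (pledges 20, payoff 51): dropping to 0 → total 70, payoff 71. Profitable deviation.

No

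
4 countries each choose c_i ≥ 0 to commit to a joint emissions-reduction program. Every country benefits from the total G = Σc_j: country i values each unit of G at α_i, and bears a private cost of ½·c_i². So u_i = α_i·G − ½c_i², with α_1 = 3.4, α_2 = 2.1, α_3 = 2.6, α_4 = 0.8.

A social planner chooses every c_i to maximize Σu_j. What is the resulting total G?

35.6

Planner FOC: ∂(Σu_j)/∂c_i = (Σα_j) − c_i = 0, so c_i^SO = Σα_j = 8.9 for every i; G^SO = 35.6.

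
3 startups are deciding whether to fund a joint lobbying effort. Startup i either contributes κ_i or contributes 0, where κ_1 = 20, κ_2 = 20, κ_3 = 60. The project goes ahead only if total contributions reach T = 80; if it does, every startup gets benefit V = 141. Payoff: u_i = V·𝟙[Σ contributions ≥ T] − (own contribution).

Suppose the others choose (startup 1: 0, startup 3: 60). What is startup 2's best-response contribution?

Others' total = 60. Contributing 20 brings total to 80 ≥ 80: gain V − κ_2 = 121.
Best response: 20.

20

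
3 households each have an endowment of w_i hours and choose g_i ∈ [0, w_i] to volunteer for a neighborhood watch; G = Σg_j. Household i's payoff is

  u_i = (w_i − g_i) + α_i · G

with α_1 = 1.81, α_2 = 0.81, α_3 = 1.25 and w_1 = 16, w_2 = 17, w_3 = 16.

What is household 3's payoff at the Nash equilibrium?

40

∂u_i/∂g_i = α_i − 1, so household i contributes w_i if α_i > 1, else 0.
α_i > 1 for i ∈ {1, 3}; NE contributions (16, 0, 16), G = 32.
u_3 = (16 − 16) + 1.25·32 = 40.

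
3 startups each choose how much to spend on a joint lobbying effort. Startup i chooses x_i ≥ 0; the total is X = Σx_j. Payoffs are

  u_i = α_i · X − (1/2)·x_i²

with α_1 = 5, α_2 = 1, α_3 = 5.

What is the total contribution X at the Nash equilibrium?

Startup i's FOC: ∂u_i/∂x_i = α_i − x_i = 0, so x_i* = α_i.
NE contributions = (5, 1, 5); X = 11.

11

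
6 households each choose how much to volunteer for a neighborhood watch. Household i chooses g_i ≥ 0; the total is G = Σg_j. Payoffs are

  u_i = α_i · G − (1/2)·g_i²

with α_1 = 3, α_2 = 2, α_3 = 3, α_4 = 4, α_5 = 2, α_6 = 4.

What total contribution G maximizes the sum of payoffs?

108

Planner FOC: ∂(Σu_j)/∂g_i = (Σα_j) − g_i = 0, so g_i^SO = Σα_j = 18 for every i; G^SO = 108.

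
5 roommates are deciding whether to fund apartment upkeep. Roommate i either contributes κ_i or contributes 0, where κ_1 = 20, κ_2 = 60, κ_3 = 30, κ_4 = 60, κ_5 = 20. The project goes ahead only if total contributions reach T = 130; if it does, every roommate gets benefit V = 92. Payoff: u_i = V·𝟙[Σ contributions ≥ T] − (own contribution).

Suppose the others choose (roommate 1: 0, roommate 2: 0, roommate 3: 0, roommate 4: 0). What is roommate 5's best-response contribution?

0

Others' total = 0. Even contributing 20 gives 20 < 130: no benefit either way.
Best response: 0.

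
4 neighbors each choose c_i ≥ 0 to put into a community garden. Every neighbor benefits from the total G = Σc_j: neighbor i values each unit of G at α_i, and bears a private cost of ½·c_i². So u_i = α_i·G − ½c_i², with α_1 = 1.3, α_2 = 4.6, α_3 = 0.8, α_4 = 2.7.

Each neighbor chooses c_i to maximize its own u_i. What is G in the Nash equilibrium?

Neighbor i's FOC: ∂u_i/∂c_i = α_i − c_i = 0, so c_i* = α_i.
NE contributions = (1.3, 4.6, 0.8, 2.7); G = 9.4.

9.4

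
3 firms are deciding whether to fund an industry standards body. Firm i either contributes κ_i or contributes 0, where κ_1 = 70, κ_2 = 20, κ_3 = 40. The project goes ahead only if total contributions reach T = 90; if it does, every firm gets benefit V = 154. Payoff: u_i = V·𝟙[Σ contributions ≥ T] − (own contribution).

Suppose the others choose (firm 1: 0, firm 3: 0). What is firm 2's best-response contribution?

Others' total = 0. Even contributing 20 gives 20 < 90: no benefit either way.
Best response: 0.

0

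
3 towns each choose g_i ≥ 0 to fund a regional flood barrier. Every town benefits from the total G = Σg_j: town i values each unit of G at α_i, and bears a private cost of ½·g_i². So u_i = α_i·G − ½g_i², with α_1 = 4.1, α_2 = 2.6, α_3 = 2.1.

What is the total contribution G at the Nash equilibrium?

8.8

Town i's FOC: ∂u_i/∂g_i = α_i − g_i = 0, so g_i* = α_i.
NE contributions = (4.1, 2.6, 2.1); G = 8.8.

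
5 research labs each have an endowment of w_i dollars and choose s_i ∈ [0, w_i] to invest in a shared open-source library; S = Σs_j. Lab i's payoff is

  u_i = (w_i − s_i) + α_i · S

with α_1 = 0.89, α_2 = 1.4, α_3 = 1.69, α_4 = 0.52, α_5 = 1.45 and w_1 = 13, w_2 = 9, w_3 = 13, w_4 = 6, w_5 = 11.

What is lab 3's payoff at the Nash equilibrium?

∂u_i/∂s_i = α_i − 1, so lab i contributes w_i if α_i > 1, else 0.
α_i > 1 for i ∈ {2, 3, 5}; NE contributions (0, 9, 13, 0, 11), S = 33.
u_3 = (13 − 13) + 1.69·33 = 55.77.

55.77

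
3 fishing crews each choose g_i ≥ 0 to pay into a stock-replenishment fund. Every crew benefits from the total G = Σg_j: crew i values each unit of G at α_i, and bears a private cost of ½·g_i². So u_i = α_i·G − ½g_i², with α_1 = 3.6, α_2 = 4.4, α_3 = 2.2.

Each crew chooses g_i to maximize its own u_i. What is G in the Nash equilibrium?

Crew i's FOC: ∂u_i/∂g_i = α_i − g_i = 0, so g_i* = α_i.
NE contributions = (3.6, 4.4, 2.2); G = 10.2.

10.2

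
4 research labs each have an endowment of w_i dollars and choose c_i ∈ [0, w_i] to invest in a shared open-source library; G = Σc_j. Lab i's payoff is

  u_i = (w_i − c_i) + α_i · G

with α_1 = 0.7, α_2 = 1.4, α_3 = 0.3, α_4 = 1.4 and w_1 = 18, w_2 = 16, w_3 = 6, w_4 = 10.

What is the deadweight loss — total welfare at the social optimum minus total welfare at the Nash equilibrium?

∂u_i/∂c_i = α_i − 1, so lab i contributes w_i if α_i > 1, else 0.
α_i > 1 for i ∈ {2, 4}; NE contributions (0, 16, 0, 10), G = 26.
W^NE = Σw_i − G^NE + (Σα_i)·G^NE = 50 + 2.8·26 = 122.8.
Planner: ∂(Σu_j)/∂c_i = Σα_j − 1 = 2.8 > 0, so everyone contributes w_i; G^SO = 50, W^SO = 50 + 2.8·50 = 190.
Deadweight loss = 67.2.

67.2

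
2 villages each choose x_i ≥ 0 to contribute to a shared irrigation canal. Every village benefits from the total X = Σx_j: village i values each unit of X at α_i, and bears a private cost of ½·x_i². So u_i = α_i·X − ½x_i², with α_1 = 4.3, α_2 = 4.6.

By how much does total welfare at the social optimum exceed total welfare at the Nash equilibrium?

19.825

Village i's FOC: ∂u_i/∂x_i = α_i − x_i = 0, so x_i* = α_i.
NE contributions = (4.3, 4.6); X = 8.9.
W^NE = (Σα)·X − ½Σα_i² = 8.9² − ½·39.65 = 59.385.
Planner sets x_i = Σα_j = 8.9 for every i, so X^SO = 2·8.9 = 17.8.
W^SO = (Σα)·X^SO − ½·2·(Σα)² = (2/2)·8.9² = 79.21.
Deadweight loss = W^SO − W^NE = 19.825.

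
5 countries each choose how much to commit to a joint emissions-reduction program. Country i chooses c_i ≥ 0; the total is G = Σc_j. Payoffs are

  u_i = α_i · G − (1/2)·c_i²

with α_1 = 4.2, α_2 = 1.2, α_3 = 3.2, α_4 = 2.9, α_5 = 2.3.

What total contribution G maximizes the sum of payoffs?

69

Planner FOC: ∂(Σu_j)/∂c_i = (Σα_j) − c_i = 0, so c_i^SO = Σα_j = 13.8 for every i; G^SO = 69.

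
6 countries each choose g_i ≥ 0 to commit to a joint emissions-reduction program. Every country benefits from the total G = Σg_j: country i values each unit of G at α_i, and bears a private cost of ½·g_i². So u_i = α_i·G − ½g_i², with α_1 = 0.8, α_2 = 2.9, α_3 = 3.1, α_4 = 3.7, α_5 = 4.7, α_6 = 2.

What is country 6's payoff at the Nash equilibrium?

32.4

Country i's FOC: ∂u_i/∂g_i = α_i − g_i = 0, so g_i* = α_i.
NE contributions = (0.8, 2.9, 3.1, 3.7, 4.7, 2); G = 17.2.
u_6 = α_6·G − ½·(g_6)² = 2·17.2 − ½·2² = 32.4.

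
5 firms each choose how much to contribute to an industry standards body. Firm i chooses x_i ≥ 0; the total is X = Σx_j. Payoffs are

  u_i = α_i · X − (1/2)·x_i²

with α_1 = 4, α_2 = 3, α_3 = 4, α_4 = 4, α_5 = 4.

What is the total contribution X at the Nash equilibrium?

19

Firm i's FOC: ∂u_i/∂x_i = α_i − x_i = 0, so x_i* = α_i.
NE contributions = (4, 3, 4, 4, 4); X = 19.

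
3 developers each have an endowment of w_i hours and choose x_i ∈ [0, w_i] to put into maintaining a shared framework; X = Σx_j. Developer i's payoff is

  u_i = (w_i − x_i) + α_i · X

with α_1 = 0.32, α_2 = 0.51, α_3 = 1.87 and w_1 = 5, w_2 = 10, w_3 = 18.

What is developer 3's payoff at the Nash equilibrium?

∂u_i/∂x_i = α_i − 1, so developer i contributes w_i if α_i > 1, else 0.
α_i > 1 for i ∈ {3}; NE contributions (0, 0, 18), X = 18.
u_3 = (18 − 18) + 1.87·18 = 33.66.

33.66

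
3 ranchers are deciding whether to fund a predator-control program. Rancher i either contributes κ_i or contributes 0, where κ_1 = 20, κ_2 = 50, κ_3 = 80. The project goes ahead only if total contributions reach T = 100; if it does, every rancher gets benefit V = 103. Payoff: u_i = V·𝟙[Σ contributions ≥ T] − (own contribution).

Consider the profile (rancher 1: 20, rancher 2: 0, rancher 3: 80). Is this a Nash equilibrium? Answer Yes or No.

Total = 100 ≥ 100: provided.
Rancher 1 (pledges 20, payoff 83): dropping to 0 → total 80, payoff 0. No gain.
Rancher 2 (pledges 0, payoff 103): pledging 50 → total 150, payoff 53. No gain.
Rancher 3 (pledges 80, payoff 23): dropping to 0 → total 20, payoff 0. No gain.

Yes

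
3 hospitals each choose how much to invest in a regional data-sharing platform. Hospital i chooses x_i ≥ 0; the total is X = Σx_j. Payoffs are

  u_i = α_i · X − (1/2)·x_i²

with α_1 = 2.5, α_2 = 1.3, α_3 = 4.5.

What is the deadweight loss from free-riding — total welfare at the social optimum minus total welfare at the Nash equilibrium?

48.54

Hospital i's FOC: ∂u_i/∂x_i = α_i − x_i = 0, so x_i* = α_i.
NE contributions = (2.5, 1.3, 4.5); X = 8.3.
W^NE = (Σα)·X − ½Σα_i² = 8.3² − ½·28.19 = 54.795.
Planner sets x_i = Σα_j = 8.3 for every i, so X^SO = 3·8.3 = 24.9.
W^SO = (Σα)·X^SO − ½·3·(Σα)² = (3/2)·8.3² = 103.335.
Deadweight loss = W^SO − W^NE = 48.54.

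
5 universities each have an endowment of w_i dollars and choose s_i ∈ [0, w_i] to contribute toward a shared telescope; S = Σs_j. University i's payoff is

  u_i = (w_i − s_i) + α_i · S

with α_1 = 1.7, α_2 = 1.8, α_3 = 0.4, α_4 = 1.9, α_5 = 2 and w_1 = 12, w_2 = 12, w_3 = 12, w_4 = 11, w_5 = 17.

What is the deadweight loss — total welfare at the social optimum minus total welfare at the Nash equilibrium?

∂u_i/∂s_i = α_i − 1, so university i contributes w_i if α_i > 1, else 0.
α_i > 1 for i ∈ {1, 2, 4, 5}; NE contributions (12, 12, 0, 11, 17), S = 52.
W^NE = Σw_i − S^NE + (Σα_i)·S^NE = 64 + 6.8·52 = 417.6.
Planner: ∂(Σu_j)/∂s_i = Σα_j − 1 = 6.8 > 0, so everyone contributes w_i; S^SO = 64, W^SO = 64 + 6.8·64 = 499.2.
Deadweight loss = 81.6.

81.6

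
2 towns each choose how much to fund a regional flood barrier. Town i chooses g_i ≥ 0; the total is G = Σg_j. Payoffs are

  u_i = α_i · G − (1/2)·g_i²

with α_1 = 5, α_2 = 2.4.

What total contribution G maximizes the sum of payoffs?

Planner FOC: ∂(Σu_j)/∂g_i = (Σα_j) − g_i = 0, so g_i^SO = Σα_j = 7.4 for every i; G^SO = 14.8.

14.8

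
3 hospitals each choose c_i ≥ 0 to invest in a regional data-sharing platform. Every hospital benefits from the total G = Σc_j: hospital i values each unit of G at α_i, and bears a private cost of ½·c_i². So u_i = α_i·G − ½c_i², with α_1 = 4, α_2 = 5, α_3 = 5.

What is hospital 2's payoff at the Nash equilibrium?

57.5

Hospital i's FOC: ∂u_i/∂c_i = α_i − c_i = 0, so c_i* = α_i.
NE contributions = (4, 5, 5); G = 14.
u_2 = α_2·G − ½·(c_2)² = 5·14 − ½·5² = 57.5.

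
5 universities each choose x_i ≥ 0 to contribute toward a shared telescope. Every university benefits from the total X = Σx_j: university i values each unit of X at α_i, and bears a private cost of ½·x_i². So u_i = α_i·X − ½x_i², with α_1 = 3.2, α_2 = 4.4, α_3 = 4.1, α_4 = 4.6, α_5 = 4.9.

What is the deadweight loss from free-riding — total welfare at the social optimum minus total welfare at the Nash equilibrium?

719.95

University i's FOC: ∂u_i/∂x_i = α_i − x_i = 0, so x_i* = α_i.
NE contributions = (3.2, 4.4, 4.1, 4.6, 4.9); X = 21.2.
W^NE = (Σα)·X − ½Σα_i² = 21.2² − ½·91.58 = 403.65.
Planner sets x_i = Σα_j = 21.2 for every i, so X^SO = 5·21.2 = 106.
W^SO = (Σα)·X^SO − ½·5·(Σα)² = (5/2)·21.2² = 1123.6.
Deadweight loss = W^SO − W^NE = 719.95.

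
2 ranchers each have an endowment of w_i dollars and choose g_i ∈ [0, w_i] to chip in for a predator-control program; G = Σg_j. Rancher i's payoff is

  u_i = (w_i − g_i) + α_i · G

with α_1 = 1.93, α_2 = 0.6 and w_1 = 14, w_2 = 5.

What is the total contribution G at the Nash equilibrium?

14

∂u_i/∂g_i = α_i − 1, so rancher i contributes w_i if α_i > 1, else 0.
α_i > 1 for i ∈ {1}; NE contributions (14, 0), G = 14.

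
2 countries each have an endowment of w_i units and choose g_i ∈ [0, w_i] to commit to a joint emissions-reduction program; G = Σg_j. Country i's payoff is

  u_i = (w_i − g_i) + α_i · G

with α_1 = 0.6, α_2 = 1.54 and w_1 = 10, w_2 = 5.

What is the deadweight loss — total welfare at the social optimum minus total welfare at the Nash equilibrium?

11.4

∂u_i/∂g_i = α_i − 1, so country i contributes w_i if α_i > 1, else 0.
α_i > 1 for i ∈ {2}; NE contributions (0, 5), G = 5.
W^NE = Σw_i − G^NE + (Σα_i)·G^NE = 15 + 1.14·5 = 20.7.
Planner: ∂(Σu_j)/∂g_i = Σα_j − 1 = 1.14 > 0, so everyone contributes w_i; G^SO = 15, W^SO = 15 + 1.14·15 = 32.1.
Deadweight loss = 11.4.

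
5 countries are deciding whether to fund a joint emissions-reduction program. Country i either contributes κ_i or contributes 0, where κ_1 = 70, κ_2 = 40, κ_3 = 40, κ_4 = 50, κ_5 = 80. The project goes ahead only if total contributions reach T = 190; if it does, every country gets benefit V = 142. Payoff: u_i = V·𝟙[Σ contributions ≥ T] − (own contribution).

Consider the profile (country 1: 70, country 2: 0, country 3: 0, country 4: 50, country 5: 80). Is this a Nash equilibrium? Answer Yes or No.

Yes

Total = 200 ≥ 190: provided.
Country 1 (pledges 70, payoff 72): dropping to 0 → total 130, payoff 0. No gain.
Country 2 (pledges 0, payoff 142): pledging 40 → total 240, payoff 102. No gain.
Country 3 (pledges 0, payoff 142): pledging 40 → total 240, payoff 102. No gain.
Country 4 (pledges 50, payoff 92): dropping to 0 → total 150, payoff 0. No gain.
Country 5 (pledges 80, payoff 62): dropping to 0 → total 120, payoff 0. No gain.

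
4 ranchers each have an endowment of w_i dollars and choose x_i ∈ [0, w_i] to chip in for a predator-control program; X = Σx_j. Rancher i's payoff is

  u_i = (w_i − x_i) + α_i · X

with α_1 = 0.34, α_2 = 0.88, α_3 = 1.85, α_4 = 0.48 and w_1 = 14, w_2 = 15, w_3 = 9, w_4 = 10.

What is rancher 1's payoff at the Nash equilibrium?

∂u_i/∂x_i = α_i − 1, so rancher i contributes w_i if α_i > 1, else 0.
α_i > 1 for i ∈ {3}; NE contributions (0, 0, 9, 0), X = 9.
u_1 = (14 − 0) + 0.34·9 = 17.06.

17.06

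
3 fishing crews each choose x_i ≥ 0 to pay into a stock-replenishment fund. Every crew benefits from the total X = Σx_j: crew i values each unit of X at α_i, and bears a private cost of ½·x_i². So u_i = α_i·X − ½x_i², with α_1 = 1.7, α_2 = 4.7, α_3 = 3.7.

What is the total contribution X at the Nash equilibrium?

10.1

Crew i's FOC: ∂u_i/∂x_i = α_i − x_i = 0, so x_i* = α_i.
NE contributions = (1.7, 4.7, 3.7); X = 10.1.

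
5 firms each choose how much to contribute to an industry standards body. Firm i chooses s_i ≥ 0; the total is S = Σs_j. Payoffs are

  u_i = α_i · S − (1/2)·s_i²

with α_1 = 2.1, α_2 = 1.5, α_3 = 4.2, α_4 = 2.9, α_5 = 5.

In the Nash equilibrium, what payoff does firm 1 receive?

30.765

Firm i's FOC: ∂u_i/∂s_i = α_i − s_i = 0, so s_i* = α_i.
NE contributions = (2.1, 1.5, 4.2, 2.9, 5); S = 15.7.
u_1 = α_1·S − ½·(s_1)² = 2.1·15.7 − ½·2.1² = 30.765.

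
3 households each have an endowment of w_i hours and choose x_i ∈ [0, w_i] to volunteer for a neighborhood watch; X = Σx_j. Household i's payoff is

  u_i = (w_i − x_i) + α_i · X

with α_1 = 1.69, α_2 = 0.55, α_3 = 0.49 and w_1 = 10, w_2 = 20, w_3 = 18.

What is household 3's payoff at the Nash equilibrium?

∂u_i/∂x_i = α_i − 1, so household i contributes w_i if α_i > 1, else 0.
α_i > 1 for i ∈ {1}; NE contributions (10, 0, 0), X = 10.
u_3 = (18 − 0) + 0.49·10 = 22.9.

22.9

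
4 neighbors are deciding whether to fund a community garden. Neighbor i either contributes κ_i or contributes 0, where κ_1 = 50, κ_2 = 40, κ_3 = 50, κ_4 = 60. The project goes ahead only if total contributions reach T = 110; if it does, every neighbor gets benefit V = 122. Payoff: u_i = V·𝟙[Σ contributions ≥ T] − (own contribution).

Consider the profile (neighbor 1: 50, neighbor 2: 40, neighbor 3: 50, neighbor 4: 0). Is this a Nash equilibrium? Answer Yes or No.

Yes

Total = 140 ≥ 110: provided.
Neighbor 1 (pledges 50, payoff 72): dropping to 0 → total 90, payoff 0. No gain.
Neighbor 2 (pledges 40, payoff 82): dropping to 0 → total 100, payoff 0. No gain.
Neighbor 3 (pledges 50, payoff 72): dropping to 0 → total 90, payoff 0. No gain.
Neighbor 4 (pledges 0, payoff 122): pledging 60 → total 200, payoff 62. No gain.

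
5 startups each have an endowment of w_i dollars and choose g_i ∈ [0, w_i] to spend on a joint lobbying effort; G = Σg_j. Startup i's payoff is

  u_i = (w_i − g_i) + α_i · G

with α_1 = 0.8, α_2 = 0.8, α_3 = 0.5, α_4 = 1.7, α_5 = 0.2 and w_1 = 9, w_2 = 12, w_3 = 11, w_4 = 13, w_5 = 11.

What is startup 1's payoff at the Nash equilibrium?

19.4

∂u_i/∂g_i = α_i − 1, so startup i contributes w_i if α_i > 1, else 0.
α_i > 1 for i ∈ {4}; NE contributions (0, 0, 0, 13, 0), G = 13.
u_1 = (9 − 0) + 0.8·13 = 19.4.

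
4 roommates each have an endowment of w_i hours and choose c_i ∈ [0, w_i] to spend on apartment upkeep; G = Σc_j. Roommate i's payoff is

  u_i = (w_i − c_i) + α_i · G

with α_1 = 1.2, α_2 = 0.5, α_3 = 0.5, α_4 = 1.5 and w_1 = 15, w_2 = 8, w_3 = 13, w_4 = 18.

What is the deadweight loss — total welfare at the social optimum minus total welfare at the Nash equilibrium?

∂u_i/∂c_i = α_i − 1, so roommate i contributes w_i if α_i > 1, else 0.
α_i > 1 for i ∈ {1, 4}; NE contributions (15, 0, 0, 18), G = 33.
W^NE = Σw_i − G^NE + (Σα_i)·G^NE = 54 + 2.7·33 = 143.1.
Planner: ∂(Σu_j)/∂c_i = Σα_j − 1 = 2.7 > 0, so everyone contributes w_i; G^SO = 54, W^SO = 54 + 2.7·54 = 199.8.
Deadweight loss = 56.7.

56.7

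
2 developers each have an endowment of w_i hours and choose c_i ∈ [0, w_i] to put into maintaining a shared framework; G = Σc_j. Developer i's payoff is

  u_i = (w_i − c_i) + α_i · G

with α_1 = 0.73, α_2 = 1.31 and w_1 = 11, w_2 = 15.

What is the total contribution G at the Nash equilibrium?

15

∂u_i/∂c_i = α_i − 1, so developer i contributes w_i if α_i > 1, else 0.
α_i > 1 for i ∈ {2}; NE contributions (0, 15), G = 15.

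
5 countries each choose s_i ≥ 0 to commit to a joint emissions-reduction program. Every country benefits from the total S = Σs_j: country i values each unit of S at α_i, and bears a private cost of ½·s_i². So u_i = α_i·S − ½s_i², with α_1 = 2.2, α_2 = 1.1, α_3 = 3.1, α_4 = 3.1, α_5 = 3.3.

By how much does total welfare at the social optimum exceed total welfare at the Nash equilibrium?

Country i's FOC: ∂u_i/∂s_i = α_i − s_i = 0, so s_i* = α_i.
NE contributions = (2.2, 1.1, 3.1, 3.1, 3.3); S = 12.8.
W^NE = (Σα)·S − ½Σα_i² = 12.8² − ½·36.16 = 145.76.
Planner sets s_i = Σα_j = 12.8 for every i, so S^SO = 5·12.8 = 64.
W^SO = (Σα)·S^SO − ½·5·(Σα)² = (5/2)·12.8² = 409.6.
Deadweight loss = W^SO − W^NE = 263.84.

263.84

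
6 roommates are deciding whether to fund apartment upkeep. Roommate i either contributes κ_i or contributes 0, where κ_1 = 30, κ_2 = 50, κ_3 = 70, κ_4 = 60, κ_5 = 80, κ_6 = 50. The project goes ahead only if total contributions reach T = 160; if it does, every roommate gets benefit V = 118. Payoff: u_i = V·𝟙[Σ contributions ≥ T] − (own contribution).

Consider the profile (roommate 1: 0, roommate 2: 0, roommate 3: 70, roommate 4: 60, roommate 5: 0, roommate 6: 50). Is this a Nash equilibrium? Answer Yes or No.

Total = 180 ≥ 160: provided.
Roommate 1 (pledges 0, payoff 118): pledging 30 → total 210, payoff 88. No gain.
Roommate 2 (pledges 0, payoff 118): pledging 50 → total 230, payoff 68. No gain.
Roommate 3 (pledges 70, payoff 48): dropping to 0 → total 110, payoff 0. No gain.
Roommate 4 (pledges 60, payoff 58): dropping to 0 → total 120, payoff 0. No gain.
Roommate 5 (pledges 0, payoff 118): pledging 80 → total 260, payoff 38. No gain.
Roommate 6 (pledges 50, payoff 68): dropping to 0 → total 130, payoff 0. No gain.

Yes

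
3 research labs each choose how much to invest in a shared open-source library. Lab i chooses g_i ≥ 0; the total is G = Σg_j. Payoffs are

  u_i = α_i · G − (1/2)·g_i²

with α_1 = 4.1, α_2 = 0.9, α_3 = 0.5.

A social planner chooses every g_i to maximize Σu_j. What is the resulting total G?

Planner FOC: ∂(Σu_j)/∂g_i = (Σα_j) − g_i = 0, so g_i^SO = Σα_j = 5.5 for every i; G^SO = 16.5.

16.5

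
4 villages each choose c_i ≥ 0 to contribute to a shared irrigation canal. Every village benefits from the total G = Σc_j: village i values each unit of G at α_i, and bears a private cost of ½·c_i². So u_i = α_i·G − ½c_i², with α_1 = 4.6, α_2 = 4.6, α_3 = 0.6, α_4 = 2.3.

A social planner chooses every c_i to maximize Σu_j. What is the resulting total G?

Planner FOC: ∂(Σu_j)/∂c_i = (Σα_j) − c_i = 0, so c_i^SO = Σα_j = 12.1 for every i; G^SO = 48.4.

48.4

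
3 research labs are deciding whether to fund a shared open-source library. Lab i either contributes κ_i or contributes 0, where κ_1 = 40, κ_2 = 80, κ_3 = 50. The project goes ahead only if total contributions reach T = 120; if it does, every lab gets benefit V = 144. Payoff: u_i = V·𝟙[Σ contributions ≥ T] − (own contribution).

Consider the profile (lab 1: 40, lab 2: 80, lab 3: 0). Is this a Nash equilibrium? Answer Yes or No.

Total = 120 ≥ 120: provided.
Lab 1 (pledges 40, payoff 104): dropping to 0 → total 80, payoff 0. No gain.
Lab 2 (pledges 80, payoff 64): dropping to 0 → total 40, payoff 0. No gain.
Lab 3 (pledges 0, payoff 144): pledging 50 → total 170, payoff 94. No gain.

Yes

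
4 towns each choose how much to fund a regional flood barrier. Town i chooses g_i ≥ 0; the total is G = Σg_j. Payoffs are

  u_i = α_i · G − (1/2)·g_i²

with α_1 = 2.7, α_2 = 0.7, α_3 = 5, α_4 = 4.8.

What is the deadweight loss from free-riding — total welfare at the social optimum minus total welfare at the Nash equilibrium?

Town i's FOC: ∂u_i/∂g_i = α_i − g_i = 0, so g_i* = α_i.
NE contributions = (2.7, 0.7, 5, 4.8); G = 13.2.
W^NE = (Σα)·G − ½Σα_i² = 13.2² − ½·55.82 = 146.33.
Planner sets g_i = Σα_j = 13.2 for every i, so G^SO = 4·13.2 = 52.8.
W^SO = (Σα)·G^SO − ½·4·(Σα)² = (4/2)·13.2² = 348.48.
Deadweight loss = W^SO − W^NE = 202.15.

202.15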